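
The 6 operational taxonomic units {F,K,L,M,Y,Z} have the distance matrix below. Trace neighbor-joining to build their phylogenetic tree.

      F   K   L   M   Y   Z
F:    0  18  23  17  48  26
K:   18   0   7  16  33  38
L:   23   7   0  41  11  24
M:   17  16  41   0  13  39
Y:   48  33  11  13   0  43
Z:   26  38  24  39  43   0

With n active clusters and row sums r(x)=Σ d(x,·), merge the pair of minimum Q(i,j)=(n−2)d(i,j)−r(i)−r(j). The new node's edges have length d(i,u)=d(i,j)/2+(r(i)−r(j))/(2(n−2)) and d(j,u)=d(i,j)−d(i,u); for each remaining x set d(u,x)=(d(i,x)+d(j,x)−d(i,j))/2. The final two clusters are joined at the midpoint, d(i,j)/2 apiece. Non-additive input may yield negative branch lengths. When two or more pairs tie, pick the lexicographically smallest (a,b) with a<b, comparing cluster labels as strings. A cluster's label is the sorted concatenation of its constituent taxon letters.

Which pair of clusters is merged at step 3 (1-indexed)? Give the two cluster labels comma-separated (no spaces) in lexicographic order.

FZ,MY

1. join M+Y (d=13, Q=-222) ⇒ MY; edges |M|=15/4, |Y|=37/4
  updated: d(F,MY)=26, d(K,MY)=18, d(L,MY)=39/2, d(MY,Z)=69/2
2. join F+Z (d=26, Q=-275/2) ⇒ FZ; edges |F|=97/12, |Z|=215/12
  updated: d(FZ,K)=15, d(FZ,L)=21/2, d(FZ,MY)=69/4
3. join FZ+MY (d=69/4, Q=-63) ⇒ FMYZ; edges |FZ|=45/8, |MY|=93/8
  updated: d(FMYZ,K)=63/8, d(FMYZ,L)=51/8
4. join FMYZ+K (d=63/8, Q=-85/4) ⇒ FKMYZ; edges |FMYZ|=29/8, |K|=17/4
  updated: d(FKMYZ,L)=11/4
5. join FKMYZ+L (d=11/4) ⇒ FKLMYZ; edges |FKMYZ|=11/8, |L|=11/8
final tree: ((((F:97/12,Z:215/12):45/8,(M:15/4,Y:37/4):93/8):29/8,K:17/4):11/8,L:11/8)
total length: 535/8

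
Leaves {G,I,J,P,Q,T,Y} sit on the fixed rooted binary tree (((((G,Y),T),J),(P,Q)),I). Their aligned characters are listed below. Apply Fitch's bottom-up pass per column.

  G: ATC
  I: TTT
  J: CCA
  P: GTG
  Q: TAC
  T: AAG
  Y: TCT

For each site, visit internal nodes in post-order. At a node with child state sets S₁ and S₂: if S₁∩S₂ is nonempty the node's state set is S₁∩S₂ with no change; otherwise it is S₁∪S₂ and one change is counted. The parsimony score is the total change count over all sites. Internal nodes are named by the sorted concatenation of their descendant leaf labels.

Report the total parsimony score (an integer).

GY@0: {A} ∪ {T} = {A,T} (union, +1)
GTY@0: {A,T} ∩ {A} = {A} (intersection, +0)
GJTY@0: {A} ∪ {C} = {A,C} (union, +1)
PQ@0: {G} ∪ {T} = {G,T} (union, +1)
GJPQTY@0: {A,C} ∪ {G,T} = {A,C,G,T} (union, +1)
GIJPQTY@0: {A,C,G,T} ∩ {T} = {T} (intersection, +0)
GY@1: {T} ∪ {C} = {C,T} (union, +1)
GTY@1: {C,T} ∪ {A} = {A,C,T} (union, +1)
GJTY@1: {A,C,T} ∩ {C} = {C} (intersection, +0)
PQ@1: {T} ∪ {A} = {A,T} (union, +1)
GJPQTY@1: {C} ∪ {A,T} = {A,C,T} (union, +1)
GIJPQTY@1: {A,C,T} ∩ {T} = {T} (intersection, +0)
GY@2: {C} ∪ {T} = {C,T} (union, +1)
GTY@2: {C,T} ∪ {G} = {C,G,T} (union, +1)
GJTY@2: {C,G,T} ∪ {A} = {A,C,G,T} (union, +1)
PQ@2: {G} ∪ {C} = {C,G} (union, +1)
GJPQTY@2: {A,C,G,T} ∩ {C,G} = {C,G} (intersection, +0)
GIJPQTY@2: {C,G} ∪ {T} = {C,G,T} (union, +1)
per-site changes: [4, 4, 5]; total = 13

13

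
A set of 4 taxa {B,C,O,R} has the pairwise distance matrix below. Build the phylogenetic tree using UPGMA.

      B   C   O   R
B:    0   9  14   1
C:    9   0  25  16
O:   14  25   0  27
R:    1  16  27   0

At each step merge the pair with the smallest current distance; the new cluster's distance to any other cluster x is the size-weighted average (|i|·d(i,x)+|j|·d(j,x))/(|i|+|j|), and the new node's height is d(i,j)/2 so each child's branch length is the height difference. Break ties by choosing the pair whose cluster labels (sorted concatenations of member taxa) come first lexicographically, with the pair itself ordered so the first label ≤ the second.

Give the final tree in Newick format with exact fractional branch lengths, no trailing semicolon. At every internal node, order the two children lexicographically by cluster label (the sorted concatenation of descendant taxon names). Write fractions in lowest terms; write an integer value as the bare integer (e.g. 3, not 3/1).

iteration 1: select B,R (d=1); attach at lengths (1/2, 1/2); label the merged cluster BR
  updated: d(BR,C)=25/2, d(BR,O)=41/2
iteration 2: select BR,C (d=25/2); attach at lengths (23/4, 25/4); label the merged cluster BCR
  updated: d(BCR,O)=22
iteration 3: select BCR,O (d=22); attach at lengths (19/4, 11); label the merged cluster BCOR
final tree: (((B:1/2,R:1/2):23/4,C:25/4):19/4,O:11)
total length: 115/4

(((B:1/2,R:1/2):23/4,C:25/4):19/4,O:11)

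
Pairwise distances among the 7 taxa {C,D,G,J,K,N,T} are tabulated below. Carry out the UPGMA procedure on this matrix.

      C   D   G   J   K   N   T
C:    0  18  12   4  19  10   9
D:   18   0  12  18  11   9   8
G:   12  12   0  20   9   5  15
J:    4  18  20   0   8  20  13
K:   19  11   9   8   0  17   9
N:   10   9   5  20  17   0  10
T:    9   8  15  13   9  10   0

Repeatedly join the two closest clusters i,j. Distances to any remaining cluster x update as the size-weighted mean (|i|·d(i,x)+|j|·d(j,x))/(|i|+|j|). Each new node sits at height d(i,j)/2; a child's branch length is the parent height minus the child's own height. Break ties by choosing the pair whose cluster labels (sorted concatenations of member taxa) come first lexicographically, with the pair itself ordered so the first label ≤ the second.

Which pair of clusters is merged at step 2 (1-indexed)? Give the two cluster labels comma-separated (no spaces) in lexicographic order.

iteration 1: select C,J (d=4); attach at lengths (2, 2); label the merged cluster CJ
  updated: d(CJ,D)=18, d(CJ,G)=16, d(CJ,K)=27/2, d(CJ,N)=15, d(CJ,T)=11
iteration 2: select G,N (d=5); attach at lengths (5/2, 5/2); label the merged cluster GN
  updated: d(CJ,GN)=31/2, d(D,GN)=21/2, d(GN,K)=13, d(GN,T)=25/2
iteration 3: select D,T (d=8); attach at lengths (4, 4); label the merged cluster DT
  updated: d(CJ,DT)=29/2, d(DT,GN)=23/2, d(DT,K)=10
iteration 4: select DT,K (d=10); attach at lengths (1, 5); label the merged cluster DKT
  updated: d(CJ,DKT)=85/6, d(DKT,GN)=12
iteration 5: select DKT,GN (d=12); attach at lengths (1, 7/2); label the merged cluster DGKNT
  updated: d(CJ,DGKNT)=147/10
iteration 6: select CJ,DGKNT (d=147/10); attach at lengths (107/20, 27/20); label the merged cluster CDGJKNT
final tree: ((C:2,J:2):107/20,(((D:4,T:4):1,K:5):1,(G:5/2,N:5/2):7/2):27/20)
total length: 171/5

G,N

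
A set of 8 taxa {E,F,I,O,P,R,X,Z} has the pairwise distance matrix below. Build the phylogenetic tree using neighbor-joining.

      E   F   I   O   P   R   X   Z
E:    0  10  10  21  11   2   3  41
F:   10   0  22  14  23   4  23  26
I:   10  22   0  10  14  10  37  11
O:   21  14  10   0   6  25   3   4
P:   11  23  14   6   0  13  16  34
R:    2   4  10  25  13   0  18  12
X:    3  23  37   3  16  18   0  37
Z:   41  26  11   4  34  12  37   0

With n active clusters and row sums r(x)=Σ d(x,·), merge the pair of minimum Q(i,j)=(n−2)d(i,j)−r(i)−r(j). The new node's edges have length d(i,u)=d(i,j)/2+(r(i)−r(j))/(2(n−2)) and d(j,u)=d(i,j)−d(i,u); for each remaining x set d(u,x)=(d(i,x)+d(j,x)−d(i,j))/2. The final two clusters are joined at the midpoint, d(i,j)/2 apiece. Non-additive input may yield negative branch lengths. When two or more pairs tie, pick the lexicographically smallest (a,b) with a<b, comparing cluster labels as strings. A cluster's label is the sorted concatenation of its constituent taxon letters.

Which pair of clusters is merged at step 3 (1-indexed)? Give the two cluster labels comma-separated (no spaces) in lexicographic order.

1. join O+Z (d=4, Q=-224) ⇒ OZ; edges |O|=-29/6, |Z|=53/6
  updated: d(E,OZ)=29, d(F,OZ)=18, d(I,OZ)=17/2, d(OZ,P)=18, d(OZ,R)=33/2, d(OZ,X)=18
2. join I+OZ (d=17/2, Q=-167) ⇒ IOZ; edges |I|=18/5, |OZ|=49/10
  updated: d(E,IOZ)=61/4, d(F,IOZ)=63/4, d(IOZ,P)=47/4, d(IOZ,R)=9, d(IOZ,X)=93/4
3. join E+X (d=3, Q=-225/2) ⇒ EX; edges |E|=-15/4, |X|=27/4
  updated: d(EX,F)=15, d(EX,IOZ)=71/4, d(EX,P)=12, d(EX,R)=17/2
4. join F+R (d=4, Q=-321/4) ⇒ FR; edges |F|=47/8, |R|=-15/8
  updated: d(EX,FR)=39/4, d(FR,IOZ)=83/8, d(FR,P)=16
5. join EX+FR (d=39/4, Q=-449/8) ⇒ EFRX; edges |EX|=183/32, |FR|=129/32
  updated: d(EFRX,IOZ)=147/16, d(EFRX,P)=73/8
6. join EFRX+IOZ (d=147/16, Q=-481/16) ⇒ EFIORXZ; edges |EFRX|=105/32, |IOZ|=189/32
  updated: d(EFIORXZ,P)=187/32
7. join EFIORXZ+P (d=187/32) ⇒ EFIOPRXZ; edges |EFIORXZ|=187/64, |P|=187/64
final tree: ((((E:-15/4,X:27/4):183/32,(F:47/8,R:-15/8):129/32):105/32,(I:18/5,(O:-29/6,Z:53/6):49/10):189/32):187/64,P:187/64)
total length: 1417/32

E,X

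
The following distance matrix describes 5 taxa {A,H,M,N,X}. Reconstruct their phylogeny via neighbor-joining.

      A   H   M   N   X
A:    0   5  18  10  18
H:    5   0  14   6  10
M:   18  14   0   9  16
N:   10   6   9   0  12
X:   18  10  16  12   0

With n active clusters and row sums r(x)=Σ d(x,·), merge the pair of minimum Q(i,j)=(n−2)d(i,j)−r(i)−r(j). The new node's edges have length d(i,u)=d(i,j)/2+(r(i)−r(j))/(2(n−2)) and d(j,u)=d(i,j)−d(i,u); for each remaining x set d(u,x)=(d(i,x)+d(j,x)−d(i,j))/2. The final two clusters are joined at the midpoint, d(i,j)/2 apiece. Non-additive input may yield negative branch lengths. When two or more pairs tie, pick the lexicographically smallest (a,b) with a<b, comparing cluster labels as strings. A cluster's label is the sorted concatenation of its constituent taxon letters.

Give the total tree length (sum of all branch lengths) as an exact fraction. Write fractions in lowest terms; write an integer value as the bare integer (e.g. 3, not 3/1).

27

step 1: merge (A,H) at d=5, Q=-71; branch lengths A→31/6, H→-1/6; new cluster AH
  updated: d(AH,M)=27/2, d(AH,N)=11/2, d(AH,X)=23/2
step 2: merge (AH,X) at d=23/2, Q=-47; branch lengths AH→7/2, X→8; new cluster AHX
  updated: d(AHX,M)=9, d(AHX,N)=3
step 3: merge (AHX,M) at d=9, Q=-21; branch lengths AHX→3/2, M→15/2; new cluster AHMX
  updated: d(AHMX,N)=3/2
step 4: merge (AHMX,N) at d=3/2; branch lengths AHMX→3/4, N→3/4; new cluster AHMNX
final tree: ((((A:31/6,H:-1/6):7/2,X:8):3/2,M:15/2):3/4,N:3/4)
total length: 27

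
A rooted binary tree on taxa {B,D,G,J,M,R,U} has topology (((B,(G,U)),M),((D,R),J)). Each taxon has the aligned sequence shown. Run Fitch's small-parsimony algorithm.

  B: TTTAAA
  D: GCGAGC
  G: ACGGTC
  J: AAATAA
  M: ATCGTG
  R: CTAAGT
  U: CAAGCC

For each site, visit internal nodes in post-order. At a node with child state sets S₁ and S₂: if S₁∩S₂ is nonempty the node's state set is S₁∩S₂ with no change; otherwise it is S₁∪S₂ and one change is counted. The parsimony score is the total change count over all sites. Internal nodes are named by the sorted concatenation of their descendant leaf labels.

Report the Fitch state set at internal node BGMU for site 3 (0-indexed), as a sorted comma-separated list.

G

site 0, node GU: G={A} ∪ U={C} → {A,C} (+1)
site 0, node BGU: B={T} ∪ GU={A,C} → {A,C,T} (+1)
site 0, node BGMU: BGU={A,C,T} ∩ M={A} → {A} (+0)
site 0, node DR: D={G} ∪ R={C} → {C,G} (+1)
site 0, node DJR: DR={C,G} ∪ J={A} → {A,C,G} (+1)
site 0, node BDGJMRU: BGMU={A} ∩ DJR={A,C,G} → {A} (+0)
site 1, node GU: G={C} ∪ U={A} → {A,C} (+1)
site 1, node BGU: B={T} ∪ GU={A,C} → {A,C,T} (+1)
site 1, node BGMU: BGU={A,C,T} ∩ M={T} → {T} (+0)
site 1, node DR: D={C} ∪ R={T} → {C,T} (+1)
site 1, node DJR: DR={C,T} ∪ J={A} → {A,C,T} (+1)
site 1, node BDGJMRU: BGMU={T} ∩ DJR={A,C,T} → {T} (+0)
site 2, node GU: G={G} ∪ U={A} → {A,G} (+1)
site 2, node BGU: B={T} ∪ GU={A,G} → {A,G,T} (+1)
site 2, node BGMU: BGU={A,G,T} ∪ M={C} → {A,C,G,T} (+1)
site 2, node DR: D={G} ∪ R={A} → {A,G} (+1)
site 2, node DJR: DR={A,G} ∩ J={A} → {A} (+0)
site 2, node BDGJMRU: BGMU={A,C,G,T} ∩ DJR={A} → {A} (+0)
site 3, node GU: G={G} ∩ U={G} → {G} (+0)
site 3, node BGU: B={A} ∪ GU={G} → {A,G} (+1)
site 3, node BGMU: BGU={A,G} ∩ M={G} → {G} (+0)
site 3, node DR: D={A} ∩ R={A} → {A} (+0)
site 3, node DJR: DR={A} ∪ J={T} → {A,T} (+1)
site 3, node BDGJMRU: BGMU={G} ∪ DJR={A,T} → {A,G,T} (+1)
site 4, node GU: G={T} ∪ U={C} → {C,T} (+1)
site 4, node BGU: B={A} ∪ GU={C,T} → {A,C,T} (+1)
site 4, node BGMU: BGU={A,C,T} ∩ M={T} → {T} (+0)
site 4, node DR: D={G} ∩ R={G} → {G} (+0)
site 4, node DJR: DR={G} ∪ J={A} → {A,G} (+1)
site 4, node BDGJMRU: BGMU={T} ∪ DJR={A,G} → {A,G,T} (+1)
site 5, node GU: G={C} ∩ U={C} → {C} (+0)
site 5, node BGU: B={A} ∪ GU={C} → {A,C} (+1)
site 5, node BGMU: BGU={A,C} ∪ M={G} → {A,C,G} (+1)
site 5, node DR: D={C} ∪ R={T} → {C,T} (+1)
site 5, node DJR: DR={C,T} ∪ J={A} → {A,C,T} (+1)
site 5, node BDGJMRU: BGMU={A,C,G} ∩ DJR={A,C,T} → {A,C} (+0)
per-site changes: [4, 4, 4, 3, 4, 4]; total = 23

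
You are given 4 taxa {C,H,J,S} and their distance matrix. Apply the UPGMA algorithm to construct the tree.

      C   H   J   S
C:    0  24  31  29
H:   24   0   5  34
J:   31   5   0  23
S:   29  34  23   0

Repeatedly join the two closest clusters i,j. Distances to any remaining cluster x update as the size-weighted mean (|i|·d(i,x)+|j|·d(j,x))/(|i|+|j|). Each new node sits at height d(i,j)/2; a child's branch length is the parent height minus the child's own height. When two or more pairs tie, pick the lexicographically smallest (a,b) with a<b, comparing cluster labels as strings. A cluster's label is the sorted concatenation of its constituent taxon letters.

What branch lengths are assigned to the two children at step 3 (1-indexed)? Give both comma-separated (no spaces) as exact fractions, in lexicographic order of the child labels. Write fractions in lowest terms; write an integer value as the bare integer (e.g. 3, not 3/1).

7/12,43/3

iteration 1: select H,J (d=5); attach at lengths (5/2, 5/2); label the merged cluster HJ
  updated: d(C,HJ)=55/2, d(HJ,S)=57/2
iteration 2: select C,HJ (d=55/2); attach at lengths (55/4, 45/4); label the merged cluster CHJ
  updated: d(CHJ,S)=86/3
iteration 3: select CHJ,S (d=86/3); attach at lengths (7/12, 43/3); label the merged cluster CHJS
final tree: ((C:55/4,(H:5/2,J:5/2):45/4):7/12,S:43/3)
total length: 539/12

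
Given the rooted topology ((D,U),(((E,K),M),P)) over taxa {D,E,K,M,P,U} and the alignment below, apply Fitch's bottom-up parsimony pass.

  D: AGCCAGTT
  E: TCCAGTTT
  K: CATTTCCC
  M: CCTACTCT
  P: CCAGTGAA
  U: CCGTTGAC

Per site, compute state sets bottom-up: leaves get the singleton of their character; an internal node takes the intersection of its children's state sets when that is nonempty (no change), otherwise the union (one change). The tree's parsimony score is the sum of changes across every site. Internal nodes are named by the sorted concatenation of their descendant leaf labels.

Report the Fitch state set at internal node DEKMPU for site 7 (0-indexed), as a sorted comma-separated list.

[col 0] DU: children D:{A}, U:{C} ∪→ {A,C}; cost 1
[col 0] EK: children E:{T}, K:{C} ∪→ {C,T}; cost 1
[col 0] EKM: children EK:{C,T}, M:{C} ∩→ {C}; cost 0
[col 0] EKMP: children EKM:{C}, P:{C} ∩→ {C}; cost 0
[col 0] DEKMPU: children DU:{A,C}, EKMP:{C} ∩→ {C}; cost 0
[col 1] DU: children D:{G}, U:{C} ∪→ {C,G}; cost 1
[col 1] EK: children E:{C}, K:{A} ∪→ {A,C}; cost 1
[col 1] EKM: children EK:{A,C}, M:{C} ∩→ {C}; cost 0
[col 1] EKMP: children EKM:{C}, P:{C} ∩→ {C}; cost 0
[col 1] DEKMPU: children DU:{C,G}, EKMP:{C} ∩→ {C}; cost 0
[col 2] DU: children D:{C}, U:{G} ∪→ {C,G}; cost 1
[col 2] EK: children E:{C}, K:{T} ∪→ {C,T}; cost 1
[col 2] EKM: children EK:{C,T}, M:{T} ∩→ {T}; cost 0
[col 2] EKMP: children EKM:{T}, P:{A} ∪→ {A,T}; cost 1
[col 2] DEKMPU: children DU:{C,G}, EKMP:{A,T} ∪→ {A,C,G,T}; cost 1
[col 3] DU: children D:{C}, U:{T} ∪→ {C,T}; cost 1
[col 3] EK: children E:{A}, K:{T} ∪→ {A,T}; cost 1
[col 3] EKM: children EK:{A,T}, M:{A} ∩→ {A}; cost 0
[col 3] EKMP: children EKM:{A}, P:{G} ∪→ {A,G}; cost 1
[col 3] DEKMPU: children DU:{C,T}, EKMP:{A,G} ∪→ {A,C,G,T}; cost 1
[col 4] DU: children D:{A}, U:{T} ∪→ {A,T}; cost 1
[col 4] EK: children E:{G}, K:{T} ∪→ {G,T}; cost 1
[col 4] EKM: children EK:{G,T}, M:{C} ∪→ {C,G,T}; cost 1
[col 4] EKMP: children EKM:{C,G,T}, P:{T} ∩→ {T}; cost 0
[col 4] DEKMPU: children DU:{A,T}, EKMP:{T} ∩→ {T}; cost 0
[col 5] DU: children D:{G}, U:{G} ∩→ {G}; cost 0
[col 5] EK: children E:{T}, K:{C} ∪→ {C,T}; cost 1
[col 5] EKM: children EK:{C,T}, M:{T} ∩→ {T}; cost 0
[col 5] EKMP: children EKM:{T}, P:{G} ∪→ {G,T}; cost 1
[col 5] DEKMPU: children DU:{G}, EKMP:{G,T} ∩→ {G}; cost 0
[col 6] DU: children D:{T}, U:{A} ∪→ {A,T}; cost 1
[col 6] EK: children E:{T}, K:{C} ∪→ {C,T}; cost 1
[col 6] EKM: children EK:{C,T}, M:{C} ∩→ {C}; cost 0
[col 6] EKMP: children EKM:{C}, P:{A} ∪→ {A,C}; cost 1
[col 6] DEKMPU: children DU:{A,T}, EKMP:{A,C} ∩→ {A}; cost 0
[col 7] DU: children D:{T}, U:{C} ∪→ {C,T}; cost 1
[col 7] EK: children E:{T}, K:{C} ∪→ {C,T}; cost 1
[col 7] EKM: children EK:{C,T}, M:{T} ∩→ {T}; cost 0
[col 7] EKMP: children EKM:{T}, P:{A} ∪→ {A,T}; cost 1
[col 7] DEKMPU: children DU:{C,T}, EKMP:{A,T} ∩→ {T}; cost 0
per-site changes: [2, 2, 4, 4, 3, 2, 3, 3]; total = 23

T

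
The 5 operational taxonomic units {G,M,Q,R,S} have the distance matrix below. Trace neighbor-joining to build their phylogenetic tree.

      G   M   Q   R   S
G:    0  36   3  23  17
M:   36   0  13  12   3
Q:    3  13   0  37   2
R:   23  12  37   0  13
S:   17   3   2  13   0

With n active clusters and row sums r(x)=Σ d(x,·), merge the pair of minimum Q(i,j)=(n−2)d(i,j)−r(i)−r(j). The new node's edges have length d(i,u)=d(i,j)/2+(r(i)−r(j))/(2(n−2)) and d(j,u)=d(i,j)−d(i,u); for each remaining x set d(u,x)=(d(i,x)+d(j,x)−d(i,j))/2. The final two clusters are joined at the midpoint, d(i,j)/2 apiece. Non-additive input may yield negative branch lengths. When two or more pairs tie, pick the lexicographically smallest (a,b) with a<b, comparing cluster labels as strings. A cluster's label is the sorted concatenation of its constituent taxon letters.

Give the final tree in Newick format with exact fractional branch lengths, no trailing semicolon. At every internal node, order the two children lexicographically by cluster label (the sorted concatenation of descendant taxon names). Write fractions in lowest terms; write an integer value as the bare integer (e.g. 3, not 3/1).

step 1: merge (G,Q) at d=3, Q=-125; branch lengths G→11/2, Q→-5/2; new cluster GQ
  updated: d(GQ,M)=23, d(GQ,R)=57/2, d(GQ,S)=8
step 2: merge (GQ,S) at d=8, Q=-135/2; branch lengths GQ→103/8, S→-39/8; new cluster GQS
  updated: d(GQS,M)=9, d(GQS,R)=67/4
step 3: merge (GQS,M) at d=9, Q=-151/4; branch lengths GQS→55/8, M→17/8; new cluster GMQS
  updated: d(GMQS,R)=79/8
step 4: merge (GMQS,R) at d=79/8; branch lengths GMQS→79/16, R→79/16; new cluster GMQRS
final tree: ((((G:11/2,Q:-5/2):103/8,S:-39/8):55/8,M:17/8):79/16,R:79/16)
total length: 239/8

((((G:11/2,Q:-5/2):103/8,S:-39/8):55/8,M:17/8):79/16,R:79/16)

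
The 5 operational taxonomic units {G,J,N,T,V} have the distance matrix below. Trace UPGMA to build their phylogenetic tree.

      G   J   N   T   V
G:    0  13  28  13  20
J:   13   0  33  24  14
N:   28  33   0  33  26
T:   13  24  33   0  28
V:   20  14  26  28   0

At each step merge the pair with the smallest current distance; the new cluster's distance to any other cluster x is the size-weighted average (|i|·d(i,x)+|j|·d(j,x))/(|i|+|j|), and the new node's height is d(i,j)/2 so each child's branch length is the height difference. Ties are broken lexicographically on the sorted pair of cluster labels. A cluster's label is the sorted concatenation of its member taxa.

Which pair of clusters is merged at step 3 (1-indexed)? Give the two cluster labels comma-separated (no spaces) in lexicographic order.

1. join G+J (d=13) ⇒ GJ; edges |G|=13/2, |J|=13/2
  updated: d(GJ,N)=61/2, d(GJ,T)=37/2, d(GJ,V)=17
2. join GJ+V (d=17) ⇒ GJV; edges |GJ|=2, |V|=17/2
  updated: d(GJV,N)=29, d(GJV,T)=65/3
3. join GJV+T (d=65/3) ⇒ GJTV; edges |GJV|=7/3, |T|=65/6
  updated: d(GJTV,N)=30
4. join GJTV+N (d=30) ⇒ GJNTV; edges |GJTV|=25/6, |N|=15
final tree: ((((G:13/2,J:13/2):2,V:17/2):7/3,T:65/6):25/6,N:15)
total length: 335/6

GJV,T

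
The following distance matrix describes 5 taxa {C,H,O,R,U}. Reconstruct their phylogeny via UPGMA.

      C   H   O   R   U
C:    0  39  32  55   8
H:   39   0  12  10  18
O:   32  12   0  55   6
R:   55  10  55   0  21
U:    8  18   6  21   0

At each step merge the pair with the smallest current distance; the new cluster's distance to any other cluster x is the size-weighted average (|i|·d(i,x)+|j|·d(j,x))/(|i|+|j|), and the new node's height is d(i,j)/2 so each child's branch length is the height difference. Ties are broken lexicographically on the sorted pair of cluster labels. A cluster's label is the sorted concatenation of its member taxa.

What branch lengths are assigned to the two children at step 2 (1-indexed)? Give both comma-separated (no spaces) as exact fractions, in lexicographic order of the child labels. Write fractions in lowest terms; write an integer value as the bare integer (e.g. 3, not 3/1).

iteration 1: select O,U (d=6); attach at lengths (3, 3); label the merged cluster OU
  updated: d(C,OU)=20, d(H,OU)=15, d(OU,R)=38
iteration 2: select H,R (d=10); attach at lengths (5, 5); label the merged cluster HR
  updated: d(C,HR)=47, d(HR,OU)=53/2
iteration 3: select C,OU (d=20); attach at lengths (10, 7); label the merged cluster COU
  updated: d(COU,HR)=100/3
iteration 4: select COU,HR (d=100/3); attach at lengths (20/3, 35/3); label the merged cluster CHORU
final tree: ((C:10,(O:3,U:3):7):20/3,(H:5,R:5):35/3)
total length: 154/3

5,5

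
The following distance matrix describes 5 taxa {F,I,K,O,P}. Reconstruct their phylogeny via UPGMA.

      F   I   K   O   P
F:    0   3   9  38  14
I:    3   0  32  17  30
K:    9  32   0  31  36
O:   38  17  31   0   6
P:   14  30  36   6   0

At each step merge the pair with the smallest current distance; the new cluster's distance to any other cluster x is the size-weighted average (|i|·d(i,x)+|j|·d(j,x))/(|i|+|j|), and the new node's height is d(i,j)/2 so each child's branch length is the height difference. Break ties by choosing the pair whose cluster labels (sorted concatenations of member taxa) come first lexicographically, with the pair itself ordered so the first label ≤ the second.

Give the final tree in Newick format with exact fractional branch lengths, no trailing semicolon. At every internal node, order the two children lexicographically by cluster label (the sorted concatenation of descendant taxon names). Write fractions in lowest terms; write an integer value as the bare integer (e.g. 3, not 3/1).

step 1: merge (F,I) at d=3; branch lengths F→3/2, I→3/2; new cluster FI
  updated: d(FI,K)=41/2, d(FI,O)=55/2, d(FI,P)=22
step 2: merge (O,P) at d=6; branch lengths O→3, P→3; new cluster OP
  updated: d(FI,OP)=99/4, d(K,OP)=67/2
step 3: merge (FI,K) at d=41/2; branch lengths FI→35/4, K→41/4; new cluster FIK
  updated: d(FIK,OP)=83/3
step 4: merge (FIK,OP) at d=83/3; branch lengths FIK→43/12, OP→65/6; new cluster FIKOP
final tree: (((F:3/2,I:3/2):35/4,K:41/4):43/12,(O:3,P:3):65/6)
total length: 509/12

(((F:3/2,I:3/2):35/4,K:41/4):43/12,(O:3,P:3):65/6)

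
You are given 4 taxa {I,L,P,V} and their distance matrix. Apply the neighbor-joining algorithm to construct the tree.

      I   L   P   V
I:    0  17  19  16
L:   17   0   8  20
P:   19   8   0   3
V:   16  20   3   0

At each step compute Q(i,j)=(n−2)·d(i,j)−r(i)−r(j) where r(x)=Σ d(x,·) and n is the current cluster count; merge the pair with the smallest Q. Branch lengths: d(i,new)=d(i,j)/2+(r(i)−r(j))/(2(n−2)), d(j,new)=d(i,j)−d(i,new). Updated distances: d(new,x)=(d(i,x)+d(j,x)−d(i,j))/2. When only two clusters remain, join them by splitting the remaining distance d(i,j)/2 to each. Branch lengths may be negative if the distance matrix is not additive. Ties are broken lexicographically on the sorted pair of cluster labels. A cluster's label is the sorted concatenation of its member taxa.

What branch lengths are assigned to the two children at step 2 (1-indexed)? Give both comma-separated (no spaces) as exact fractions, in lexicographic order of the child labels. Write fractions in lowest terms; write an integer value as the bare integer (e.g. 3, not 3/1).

iteration 1: select I,L (d=17, Q=-63); attach at lengths (41/4, 27/4); label the merged cluster IL
  updated: d(IL,P)=5, d(IL,V)=19/2
iteration 2: select IL,P (d=5, Q=-35/2); attach at lengths (23/4, -3/4); label the merged cluster ILP
  updated: d(ILP,V)=15/4
iteration 3: select ILP,V (d=15/4); attach at lengths (15/8, 15/8); label the merged cluster ILPV
final tree: (((I:41/4,L:27/4):23/4,P:-3/4):15/8,V:15/8)
total length: 103/4

23/4,-3/4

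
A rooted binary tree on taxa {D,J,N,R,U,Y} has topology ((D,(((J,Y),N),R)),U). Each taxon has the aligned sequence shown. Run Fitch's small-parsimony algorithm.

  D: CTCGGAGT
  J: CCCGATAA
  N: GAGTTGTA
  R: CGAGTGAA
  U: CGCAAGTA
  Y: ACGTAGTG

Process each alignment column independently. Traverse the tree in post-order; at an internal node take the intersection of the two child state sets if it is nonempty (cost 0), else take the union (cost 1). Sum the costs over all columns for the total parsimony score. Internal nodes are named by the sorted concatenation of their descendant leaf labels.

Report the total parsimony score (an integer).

21

JY@0: {C} ∪ {A} = {A,C} (union, +1)
JNY@0: {A,C} ∪ {G} = {A,C,G} (union, +1)
JNRY@0: {A,C,G} ∩ {C} = {C} (intersection, +0)
DJNRY@0: {C} ∩ {C} = {C} (intersection, +0)
DJNRUY@0: {C} ∩ {C} = {C} (intersection, +0)
JY@1: {C} ∩ {C} = {C} (intersection, +0)
JNY@1: {C} ∪ {A} = {A,C} (union, +1)
JNRY@1: {A,C} ∪ {G} = {A,C,G} (union, +1)
DJNRY@1: {T} ∪ {A,C,G} = {A,C,G,T} (union, +1)
DJNRUY@1: {A,C,G,T} ∩ {G} = {G} (intersection, +0)
JY@2: {C} ∪ {G} = {C,G} (union, +1)
JNY@2: {C,G} ∩ {G} = {G} (intersection, +0)
JNRY@2: {G} ∪ {A} = {A,G} (union, +1)
DJNRY@2: {C} ∪ {A,G} = {A,C,G} (union, +1)
DJNRUY@2: {A,C,G} ∩ {C} = {C} (intersection, +0)
JY@3: {G} ∪ {T} = {G,T} (union, +1)
JNY@3: {G,T} ∩ {T} = {T} (intersection, +0)
JNRY@3: {T} ∪ {G} = {G,T} (union, +1)
DJNRY@3: {G} ∩ {G,T} = {G} (intersection, +0)
DJNRUY@3: {G} ∪ {A} = {A,G} (union, +1)
JY@4: {A} ∩ {A} = {A} (intersection, +0)
JNY@4: {A} ∪ {T} = {A,T} (union, +1)
JNRY@4: {A,T} ∩ {T} = {T} (intersection, +0)
DJNRY@4: {G} ∪ {T} = {G,T} (union, +1)
DJNRUY@4: {G,T} ∪ {A} = {A,G,T} (union, +1)
JY@5: {T} ∪ {G} = {G,T} (union, +1)
JNY@5: {G,T} ∩ {G} = {G} (intersection, +0)
JNRY@5: {G} ∩ {G} = {G} (intersection, +0)
DJNRY@5: {A} ∪ {G} = {A,G} (union, +1)
DJNRUY@5: {A,G} ∩ {G} = {G} (intersection, +0)
JY@6: {A} ∪ {T} = {A,T} (union, +1)
JNY@6: {A,T} ∩ {T} = {T} (intersection, +0)
JNRY@6: {T} ∪ {A} = {A,T} (union, +1)
DJNRY@6: {G} ∪ {A,T} = {A,G,T} (union, +1)
DJNRUY@6: {A,G,T} ∩ {T} = {T} (intersection, +0)
JY@7: {A} ∪ {G} = {A,G} (union, +1)
JNY@7: {A,G} ∩ {A} = {A} (intersection, +0)
JNRY@7: {A} ∩ {A} = {A} (intersection, +0)
DJNRY@7: {T} ∪ {A} = {A,T} (union, +1)
DJNRUY@7: {A,T} ∩ {A} = {A} (intersection, +0)
per-site changes: [2, 3, 3, 3, 3, 2, 3, 2]; total = 21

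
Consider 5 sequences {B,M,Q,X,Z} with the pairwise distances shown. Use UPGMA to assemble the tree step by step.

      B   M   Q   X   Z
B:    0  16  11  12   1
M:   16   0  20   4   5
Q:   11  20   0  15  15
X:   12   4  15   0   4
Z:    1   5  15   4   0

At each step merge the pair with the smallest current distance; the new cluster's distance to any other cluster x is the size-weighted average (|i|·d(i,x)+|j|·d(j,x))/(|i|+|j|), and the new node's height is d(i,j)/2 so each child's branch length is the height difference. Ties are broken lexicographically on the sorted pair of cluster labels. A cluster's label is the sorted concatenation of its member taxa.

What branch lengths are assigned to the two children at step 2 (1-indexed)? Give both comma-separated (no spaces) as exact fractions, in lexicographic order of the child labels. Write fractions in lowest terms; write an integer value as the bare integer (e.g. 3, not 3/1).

iteration 1: select B,Z (d=1); attach at lengths (1/2, 1/2); label the merged cluster BZ
  updated: d(BZ,M)=21/2, d(BZ,Q)=13, d(BZ,X)=8
iteration 2: select M,X (d=4); attach at lengths (2, 2); label the merged cluster MX
  updated: d(BZ,MX)=37/4, d(MX,Q)=35/2
iteration 3: select BZ,MX (d=37/4); attach at lengths (33/8, 21/8); label the merged cluster BMXZ
  updated: d(BMXZ,Q)=61/4
iteration 4: select BMXZ,Q (d=61/4); attach at lengths (3, 61/8); label the merged cluster BMQXZ
final tree: (((B:1/2,Z:1/2):33/8,(M:2,X:2):21/8):3,Q:61/8)
total length: 179/8

2,2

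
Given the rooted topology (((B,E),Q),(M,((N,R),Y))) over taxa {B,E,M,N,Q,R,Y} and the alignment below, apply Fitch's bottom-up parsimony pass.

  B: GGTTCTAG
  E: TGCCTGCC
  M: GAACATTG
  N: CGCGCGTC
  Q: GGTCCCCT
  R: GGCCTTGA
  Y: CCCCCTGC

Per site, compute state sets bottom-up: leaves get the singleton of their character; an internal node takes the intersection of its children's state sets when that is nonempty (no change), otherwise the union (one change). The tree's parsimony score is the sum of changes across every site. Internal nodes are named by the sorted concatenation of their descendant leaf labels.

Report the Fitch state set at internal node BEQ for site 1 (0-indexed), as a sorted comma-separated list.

BE@0: {G} ∪ {T} = {G,T} (union, +1)
BEQ@0: {G,T} ∩ {G} = {G} (intersection, +0)
NR@0: {C} ∪ {G} = {C,G} (union, +1)
NRY@0: {C,G} ∩ {C} = {C} (intersection, +0)
MNRY@0: {G} ∪ {C} = {C,G} (union, +1)
BEMNQRY@0: {G} ∩ {C,G} = {G} (intersection, +0)
BE@1: {G} ∩ {G} = {G} (intersection, +0)
BEQ@1: {G} ∩ {G} = {G} (intersection, +0)
NR@1: {G} ∩ {G} = {G} (intersection, +0)
NRY@1: {G} ∪ {C} = {C,G} (union, +1)
MNRY@1: {A} ∪ {C,G} = {A,C,G} (union, +1)
BEMNQRY@1: {G} ∩ {A,C,G} = {G} (intersection, +0)
BE@2: {T} ∪ {C} = {C,T} (union, +1)
BEQ@2: {C,T} ∩ {T} = {T} (intersection, +0)
NR@2: {C} ∩ {C} = {C} (intersection, +0)
NRY@2: {C} ∩ {C} = {C} (intersection, +0)
MNRY@2: {A} ∪ {C} = {A,C} (union, +1)
BEMNQRY@2: {T} ∪ {A,C} = {A,C,T} (union, +1)
BE@3: {T} ∪ {C} = {C,T} (union, +1)
BEQ@3: {C,T} ∩ {C} = {C} (intersection, +0)
NR@3: {G} ∪ {C} = {C,G} (union, +1)
NRY@3: {C,G} ∩ {C} = {C} (intersection, +0)
MNRY@3: {C} ∩ {C} = {C} (intersection, +0)
BEMNQRY@3: {C} ∩ {C} = {C} (intersection, +0)
BE@4: {C} ∪ {T} = {C,T} (union, +1)
BEQ@4: {C,T} ∩ {C} = {C} (intersection, +0)
NR@4: {C} ∪ {T} = {C,T} (union, +1)
NRY@4: {C,T} ∩ {C} = {C} (intersection, +0)
MNRY@4: {A} ∪ {C} = {A,C} (union, +1)
BEMNQRY@4: {C} ∩ {A,C} = {C} (intersection, +0)
BE@5: {T} ∪ {G} = {G,T} (union, +1)
BEQ@5: {G,T} ∪ {C} = {C,G,T} (union, +1)
NR@5: {G} ∪ {T} = {G,T} (union, +1)
NRY@5: {G,T} ∩ {T} = {T} (intersection, +0)
MNRY@5: {T} ∩ {T} = {T} (intersection, +0)
BEMNQRY@5: {C,G,T} ∩ {T} = {T} (intersection, +0)
BE@6: {A} ∪ {C} = {A,C} (union, +1)
BEQ@6: {A,C} ∩ {C} = {C} (intersection, +0)
NR@6: {T} ∪ {G} = {G,T} (union, +1)
NRY@6: {G,T} ∩ {G} = {G} (intersection, +0)
MNRY@6: {T} ∪ {G} = {G,T} (union, +1)
BEMNQRY@6: {C} ∪ {G,T} = {C,G,T} (union, +1)
BE@7: {G} ∪ {C} = {C,G} (union, +1)
BEQ@7: {C,G} ∪ {T} = {C,G,T} (union, +1)
NR@7: {C} ∪ {A} = {A,C} (union, +1)
NRY@7: {A,C} ∩ {C} = {C} (intersection, +0)
MNRY@7: {G} ∪ {C} = {C,G} (union, +1)
BEMNQRY@7: {C,G,T} ∩ {C,G} = {C,G} (intersection, +0)
per-site changes: [3, 2, 3, 2, 3, 3, 4, 4]; total = 24

G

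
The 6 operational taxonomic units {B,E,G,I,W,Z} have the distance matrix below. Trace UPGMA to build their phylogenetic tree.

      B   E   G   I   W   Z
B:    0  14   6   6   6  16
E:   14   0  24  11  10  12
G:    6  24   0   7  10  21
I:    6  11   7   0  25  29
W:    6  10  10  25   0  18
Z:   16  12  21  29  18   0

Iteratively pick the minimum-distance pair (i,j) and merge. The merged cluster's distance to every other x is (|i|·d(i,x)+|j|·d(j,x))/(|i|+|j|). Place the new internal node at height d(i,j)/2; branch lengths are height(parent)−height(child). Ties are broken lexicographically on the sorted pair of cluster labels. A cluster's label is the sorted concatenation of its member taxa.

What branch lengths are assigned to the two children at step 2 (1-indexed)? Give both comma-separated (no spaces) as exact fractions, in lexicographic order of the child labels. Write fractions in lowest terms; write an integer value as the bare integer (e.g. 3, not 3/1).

1/4,13/4

step 1: merge (B,G) at d=6; branch lengths B→3, G→3; new cluster BG
  updated: d(BG,E)=19, d(BG,I)=13/2, d(BG,W)=8, d(BG,Z)=37/2
step 2: merge (BG,I) at d=13/2; branch lengths BG→1/4, I→13/4; new cluster BGI
  updated: d(BGI,E)=49/3, d(BGI,W)=41/3, d(BGI,Z)=22
step 3: merge (E,W) at d=10; branch lengths E→5, W→5; new cluster EW
  updated: d(BGI,EW)=15, d(EW,Z)=15
step 4: merge (BGI,EW) at d=15; branch lengths BGI→17/4, EW→5/2; new cluster BEGIW
  updated: d(BEGIW,Z)=96/5
step 5: merge (BEGIW,Z) at d=96/5; branch lengths BEGIW→21/10, Z→48/5; new cluster BEGIWZ
final tree: ((((B:3,G:3):1/4,I:13/4):17/4,(E:5,W:5):5/2):21/10,Z:48/5)
total length: 759/20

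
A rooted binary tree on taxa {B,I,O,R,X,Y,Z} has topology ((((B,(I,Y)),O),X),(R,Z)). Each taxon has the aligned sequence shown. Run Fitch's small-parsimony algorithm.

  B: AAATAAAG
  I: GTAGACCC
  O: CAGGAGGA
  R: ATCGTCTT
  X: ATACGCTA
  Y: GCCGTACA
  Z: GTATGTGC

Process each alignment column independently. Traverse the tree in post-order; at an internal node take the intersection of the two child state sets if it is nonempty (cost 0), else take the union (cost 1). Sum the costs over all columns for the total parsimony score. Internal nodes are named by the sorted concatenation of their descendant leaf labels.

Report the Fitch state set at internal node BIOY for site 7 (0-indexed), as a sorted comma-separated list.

A

IY@0: {G} ∩ {G} = {G} (intersection, +0)
BIY@0: {A} ∪ {G} = {A,G} (union, +1)
BIOY@0: {A,G} ∪ {C} = {A,C,G} (union, +1)
BIOXY@0: {A,C,G} ∩ {A} = {A} (intersection, +0)
RZ@0: {A} ∪ {G} = {A,G} (union, +1)
BIORXYZ@0: {A} ∩ {A,G} = {A} (intersection, +0)
IY@1: {T} ∪ {C} = {C,T} (union, +1)
BIY@1: {A} ∪ {C,T} = {A,C,T} (union, +1)
BIOY@1: {A,C,T} ∩ {A} = {A} (intersection, +0)
BIOXY@1: {A} ∪ {T} = {A,T} (union, +1)
RZ@1: {T} ∩ {T} = {T} (intersection, +0)
BIORXYZ@1: {A,T} ∩ {T} = {T} (intersection, +0)
IY@2: {A} ∪ {C} = {A,C} (union, +1)
BIY@2: {A} ∩ {A,C} = {A} (intersection, +0)
BIOY@2: {A} ∪ {G} = {A,G} (union, +1)
BIOXY@2: {A,G} ∩ {A} = {A} (intersection, +0)
RZ@2: {C} ∪ {A} = {A,C} (union, +1)
BIORXYZ@2: {A} ∩ {A,C} = {A} (intersection, +0)
IY@3: {G} ∩ {G} = {G} (intersection, +0)
BIY@3: {T} ∪ {G} = {G,T} (union, +1)
BIOY@3: {G,T} ∩ {G} = {G} (intersection, +0)
BIOXY@3: {G} ∪ {C} = {C,G} (union, +1)
RZ@3: {G} ∪ {T} = {G,T} (union, +1)
BIORXYZ@3: {C,G} ∩ {G,T} = {G} (intersection, +0)
IY@4: {A} ∪ {T} = {A,T} (union, +1)
BIY@4: {A} ∩ {A,T} = {A} (intersection, +0)
BIOY@4: {A} ∩ {A} = {A} (intersection, +0)
BIOXY@4: {A} ∪ {G} = {A,G} (union, +1)
RZ@4: {T} ∪ {G} = {G,T} (union, +1)
BIORXYZ@4: {A,G} ∩ {G,T} = {G} (intersection, +0)
IY@5: {C} ∪ {A} = {A,C} (union, +1)
BIY@5: {A} ∩ {A,C} = {A} (intersection, +0)
BIOY@5: {A} ∪ {G} = {A,G} (union, +1)
BIOXY@5: {A,G} ∪ {C} = {A,C,G} (union, +1)
RZ@5: {C} ∪ {T} = {C,T} (union, +1)
BIORXYZ@5: {A,C,G} ∩ {C,T} = {C} (intersection, +0)
IY@6: {C} ∩ {C} = {C} (intersection, +0)
BIY@6: {A} ∪ {C} = {A,C} (union, +1)
BIOY@6: {A,C} ∪ {G} = {A,C,G} (union, +1)
BIOXY@6: {A,C,G} ∪ {T} = {A,C,G,T} (union, +1)
RZ@6: {T} ∪ {G} = {G,T} (union, +1)
BIORXYZ@6: {A,C,G,T} ∩ {G,T} = {G,T} (intersection, +0)
IY@7: {C} ∪ {A} = {A,C} (union, +1)
BIY@7: {G} ∪ {A,C} = {A,C,G} (union, +1)
BIOY@7: {A,C,G} ∩ {A} = {A} (intersection, +0)
BIOXY@7: {A} ∩ {A} = {A} (intersection, +0)
RZ@7: {T} ∪ {C} = {C,T} (union, +1)
BIORXYZ@7: {A} ∪ {C,T} = {A,C,T} (union, +1)
per-site changes: [3, 3, 3, 3, 3, 4, 4, 4]; total = 27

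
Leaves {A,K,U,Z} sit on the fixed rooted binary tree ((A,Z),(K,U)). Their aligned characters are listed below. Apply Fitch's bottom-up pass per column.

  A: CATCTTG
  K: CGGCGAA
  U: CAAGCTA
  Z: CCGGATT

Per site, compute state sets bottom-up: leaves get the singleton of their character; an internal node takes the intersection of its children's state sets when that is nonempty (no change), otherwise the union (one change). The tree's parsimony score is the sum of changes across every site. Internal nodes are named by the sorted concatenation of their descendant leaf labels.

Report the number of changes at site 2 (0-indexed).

2

[col 0] AZ: children A:{C}, Z:{C} ∩→ {C}; cost 0
[col 0] KU: children K:{C}, U:{C} ∩→ {C}; cost 0
[col 0] AKUZ: children AZ:{C}, KU:{C} ∩→ {C}; cost 0
[col 1] AZ: children A:{A}, Z:{C} ∪→ {A,C}; cost 1
[col 1] KU: children K:{G}, U:{A} ∪→ {A,G}; cost 1
[col 1] AKUZ: children AZ:{A,C}, KU:{A,G} ∩→ {A}; cost 0
[col 2] AZ: children A:{T}, Z:{G} ∪→ {G,T}; cost 1
[col 2] KU: children K:{G}, U:{A} ∪→ {A,G}; cost 1
[col 2] AKUZ: children AZ:{G,T}, KU:{A,G} ∩→ {G}; cost 0
[col 3] AZ: children A:{C}, Z:{G} ∪→ {C,G}; cost 1
[col 3] KU: children K:{C}, U:{G} ∪→ {C,G}; cost 1
[col 3] AKUZ: children AZ:{C,G}, KU:{C,G} ∩→ {C,G}; cost 0
[col 4] AZ: children A:{T}, Z:{A} ∪→ {A,T}; cost 1
[col 4] KU: children K:{G}, U:{C} ∪→ {C,G}; cost 1
[col 4] AKUZ: children AZ:{A,T}, KU:{C,G} ∪→ {A,C,G,T}; cost 1
[col 5] AZ: children A:{T}, Z:{T} ∩→ {T}; cost 0
[col 5] KU: children K:{A}, U:{T} ∪→ {A,T}; cost 1
[col 5] AKUZ: children AZ:{T}, KU:{A,T} ∩→ {T}; cost 0
[col 6] AZ: children A:{G}, Z:{T} ∪→ {G,T}; cost 1
[col 6] KU: children K:{A}, U:{A} ∩→ {A}; cost 0
[col 6] AKUZ: children AZ:{G,T}, KU:{A} ∪→ {A,G,T}; cost 1
per-site changes: [0, 2, 2, 2, 3, 1, 2]; total = 12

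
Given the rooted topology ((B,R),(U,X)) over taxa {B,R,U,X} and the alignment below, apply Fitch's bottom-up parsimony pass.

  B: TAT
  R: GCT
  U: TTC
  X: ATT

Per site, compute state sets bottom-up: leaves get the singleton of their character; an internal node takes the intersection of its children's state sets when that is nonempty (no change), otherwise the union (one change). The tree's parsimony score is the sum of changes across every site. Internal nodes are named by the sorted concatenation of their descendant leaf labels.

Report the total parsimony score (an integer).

site 0, node BR: B={T} ∪ R={G} → {G,T} (+1)
site 0, node UX: U={T} ∪ X={A} → {A,T} (+1)
site 0, node BRUX: BR={G,T} ∩ UX={A,T} → {T} (+0)
site 1, node BR: B={A} ∪ R={C} → {A,C} (+1)
site 1, node UX: U={T} ∩ X={T} → {T} (+0)
site 1, node BRUX: BR={A,C} ∪ UX={T} → {A,C,T} (+1)
site 2, node BR: B={T} ∩ R={T} → {T} (+0)
site 2, node UX: U={C} ∪ X={T} → {C,T} (+1)
site 2, node BRUX: BR={T} ∩ UX={C,T} → {T} (+0)
per-site changes: [2, 2, 1]; total = 5

5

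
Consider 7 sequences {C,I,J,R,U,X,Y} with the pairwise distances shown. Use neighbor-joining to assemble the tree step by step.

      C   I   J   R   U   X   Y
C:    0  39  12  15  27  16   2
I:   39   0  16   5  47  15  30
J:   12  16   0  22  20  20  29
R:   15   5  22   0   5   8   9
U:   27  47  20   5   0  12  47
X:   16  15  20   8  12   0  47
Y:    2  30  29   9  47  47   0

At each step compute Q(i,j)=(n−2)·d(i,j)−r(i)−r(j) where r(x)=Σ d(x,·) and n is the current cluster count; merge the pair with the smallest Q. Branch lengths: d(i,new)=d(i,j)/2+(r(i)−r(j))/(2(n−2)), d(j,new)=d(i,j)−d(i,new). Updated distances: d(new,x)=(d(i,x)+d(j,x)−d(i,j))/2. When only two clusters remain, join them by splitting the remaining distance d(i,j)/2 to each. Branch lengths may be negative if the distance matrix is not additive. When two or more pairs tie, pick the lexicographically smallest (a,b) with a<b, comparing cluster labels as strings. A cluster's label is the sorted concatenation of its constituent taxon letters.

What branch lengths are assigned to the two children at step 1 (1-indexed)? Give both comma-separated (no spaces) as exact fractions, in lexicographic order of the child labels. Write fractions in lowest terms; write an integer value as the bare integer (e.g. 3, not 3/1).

-43/10,63/10

1. join C+Y (d=2, Q=-265) ⇒ CY; edges |C|=-43/10, |Y|=63/10
  updated: d(CY,I)=67/2, d(CY,J)=39/2, d(CY,R)=11, d(CY,U)=36, d(CY,X)=61/2
2. join U+X (d=12, Q=-315/2) ⇒ UX; edges |U|=165/16, |X|=27/16
  updated: d(CY,UX)=109/4, d(I,UX)=25, d(J,UX)=14, d(R,UX)=1/2
3. join CY+J (d=39/2, Q=-417/4) ⇒ CJY; edges |CY|=313/24, |J|=155/24
  updated: d(CJY,I)=15, d(CJY,R)=27/4, d(CJY,UX)=87/8
4. join CJY+I (d=15, Q=-381/8) ⇒ CIJY; edges |CJY|=141/32, |I|=339/32
  updated: d(CIJY,R)=-13/8, d(CIJY,UX)=167/16
5. join CIJY+R (d=-13/8, Q=-149/16) ⇒ CIJRY; edges |CIJY|=133/32, |R|=-185/32
  updated: d(CIJRY,UX)=201/32
6. join CIJRY+UX (d=201/32) ⇒ CIJRUXY; edges |CIJRY|=201/64, |UX|=201/64
final tree: (((((C:-43/10,Y:63/10):313/24,J:155/24):141/32,I:339/32):133/32,R:-185/32):201/64,(U:165/16,X:27/16):201/64)
total length: 1701/32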